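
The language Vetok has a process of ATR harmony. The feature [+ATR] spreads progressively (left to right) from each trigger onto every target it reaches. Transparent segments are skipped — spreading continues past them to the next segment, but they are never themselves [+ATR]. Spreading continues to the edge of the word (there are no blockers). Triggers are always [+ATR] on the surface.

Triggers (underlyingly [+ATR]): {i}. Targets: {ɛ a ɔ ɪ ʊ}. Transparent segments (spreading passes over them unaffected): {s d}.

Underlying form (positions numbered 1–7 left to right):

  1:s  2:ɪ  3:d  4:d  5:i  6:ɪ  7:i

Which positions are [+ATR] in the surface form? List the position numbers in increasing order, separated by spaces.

5 6 7

From /i/ at 5 rightward: 6 /ɪ/ → [+ATR]; 7 /i/ is itself a trigger — this domain ends here.
From /i/ at 7 rightward: word edge.
Target with no active source: position 2 stays [-ATR].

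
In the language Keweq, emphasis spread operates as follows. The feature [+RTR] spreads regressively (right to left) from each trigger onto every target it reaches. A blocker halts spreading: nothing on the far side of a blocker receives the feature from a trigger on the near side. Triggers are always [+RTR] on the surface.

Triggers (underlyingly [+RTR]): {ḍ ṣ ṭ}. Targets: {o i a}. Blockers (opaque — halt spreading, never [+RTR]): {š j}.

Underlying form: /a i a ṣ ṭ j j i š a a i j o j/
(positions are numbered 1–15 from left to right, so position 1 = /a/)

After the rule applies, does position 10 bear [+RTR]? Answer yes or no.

From /ṣ/ at 4 leftward: 3 /a/ → [+RTR]; 2 /i/ → [+RTR]; 1 /a/ → [+RTR]; word edge.
From /ṭ/ at 5 leftward: 4 /ṣ/ is itself a trigger — this domain ends here.
Targets with no active source: positions 8 10 11 12 14 stay [-emphatic].
[+RTR] positions on the surface: 1 2 3 4 5.

no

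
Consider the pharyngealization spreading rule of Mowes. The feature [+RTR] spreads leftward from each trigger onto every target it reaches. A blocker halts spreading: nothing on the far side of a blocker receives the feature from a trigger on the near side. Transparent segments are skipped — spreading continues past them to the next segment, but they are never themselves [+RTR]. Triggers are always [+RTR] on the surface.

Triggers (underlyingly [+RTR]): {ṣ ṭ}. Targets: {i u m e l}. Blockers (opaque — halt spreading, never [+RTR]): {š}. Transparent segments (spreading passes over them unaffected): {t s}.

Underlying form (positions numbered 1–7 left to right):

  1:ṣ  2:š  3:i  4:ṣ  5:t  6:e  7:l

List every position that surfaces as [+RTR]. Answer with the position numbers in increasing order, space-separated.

1 3 4

From /ṣ/ at 1 leftward: word edge.
From /ṣ/ at 4 leftward: 3 /i/ → [+RTR]; 2 /š/ blocks.
Targets with no active source: positions 6 7 stay [-emphatic].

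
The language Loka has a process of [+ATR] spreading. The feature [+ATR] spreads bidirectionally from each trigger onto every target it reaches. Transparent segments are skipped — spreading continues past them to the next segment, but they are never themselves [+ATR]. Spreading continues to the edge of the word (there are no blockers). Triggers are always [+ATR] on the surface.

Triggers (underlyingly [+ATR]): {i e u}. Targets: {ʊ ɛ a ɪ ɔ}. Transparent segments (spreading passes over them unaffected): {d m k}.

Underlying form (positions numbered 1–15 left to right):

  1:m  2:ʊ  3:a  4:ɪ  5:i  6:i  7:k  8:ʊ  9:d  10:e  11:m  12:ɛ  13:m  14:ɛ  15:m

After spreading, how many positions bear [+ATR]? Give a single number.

From /i/ at 5 rightward: 6 /i/ is itself a trigger — this domain ends here.
From /i/ at 5 leftward: 4 /ɪ/ → [+ATR]; 3 /a/ → [+ATR]; 2 /ʊ/ → [+ATR]; 1 /m/ transparent; word edge.
From /i/ at 6 rightward: 7 /k/ transparent; 8 /ʊ/ → [+ATR]; 9 /d/ transparent; 10 /e/ is itself a trigger — this domain ends here.
From /i/ at 6 leftward: 5 /i/ is itself a trigger — this domain ends here.
From /e/ at 10 rightward: 11 /m/ transparent; 12 /ɛ/ → [+ATR]; 13 /m/ transparent; 14 /ɛ/ → [+ATR]; 15 /m/ transparent; word edge.
From /e/ at 10 leftward: 9 /d/ transparent; 8 /ʊ/ → [+ATR]; 7 /k/ transparent; 6 /i/ is itself a trigger — this domain ends here.
[+ATR] positions on the surface: 2 3 4 5 6 8 10 12 14.

9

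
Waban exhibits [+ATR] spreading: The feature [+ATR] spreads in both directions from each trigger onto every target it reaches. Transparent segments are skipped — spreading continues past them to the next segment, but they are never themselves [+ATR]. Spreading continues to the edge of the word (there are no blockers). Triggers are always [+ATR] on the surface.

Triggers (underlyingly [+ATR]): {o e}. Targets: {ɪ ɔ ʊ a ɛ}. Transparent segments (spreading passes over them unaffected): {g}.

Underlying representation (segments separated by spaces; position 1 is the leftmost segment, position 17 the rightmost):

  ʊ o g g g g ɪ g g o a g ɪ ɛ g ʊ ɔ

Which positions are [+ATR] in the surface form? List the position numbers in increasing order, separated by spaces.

1 2 7 10 11 13 14 16 17

From /o/ at 2 rightward: 3 /g/ transparent; 4 /g/ transparent; 5 /g/ transparent; 6 /g/ transparent; 7 /ɪ/ → [+ATR]; 8 /g/ transparent; 9 /g/ transparent; 10 /o/ is itself a trigger — this domain ends here.
From /o/ at 2 leftward: 1 /ʊ/ → [+ATR]; word edge.
From /o/ at 10 rightward: 11 /a/ → [+ATR]; 12 /g/ transparent; 13 /ɪ/ → [+ATR]; 14 /ɛ/ → [+ATR]; 15 /g/ transparent; 16 /ʊ/ → [+ATR]; 17 /ɔ/ → [+ATR]; word edge.
From /o/ at 10 leftward: 9 /g/ transparent; 8 /g/ transparent; 7 /ɪ/ → [+ATR]; 6 /g/ transparent; 5 /g/ transparent; 4 /g/ transparent; 3 /g/ transparent; 2 /o/ is itself a trigger — this domain ends here.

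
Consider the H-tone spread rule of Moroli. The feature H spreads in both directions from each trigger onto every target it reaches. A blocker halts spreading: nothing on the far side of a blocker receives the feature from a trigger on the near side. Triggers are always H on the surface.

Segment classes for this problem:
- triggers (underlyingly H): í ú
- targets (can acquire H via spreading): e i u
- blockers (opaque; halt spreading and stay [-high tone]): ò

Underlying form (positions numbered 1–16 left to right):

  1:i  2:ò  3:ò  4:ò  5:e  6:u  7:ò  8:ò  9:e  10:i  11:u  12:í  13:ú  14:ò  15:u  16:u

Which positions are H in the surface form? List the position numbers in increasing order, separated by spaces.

From /í/ at 12 rightward: 13 /ú/ is itself a trigger — this domain ends here.
From /í/ at 12 leftward: 11 /u/ → H; 10 /i/ → H; 9 /e/ → H; 8 /ò/ blocks.
From /ú/ at 13 rightward: 14 /ò/ blocks.
From /ú/ at 13 leftward: 12 /í/ is itself a trigger — this domain ends here.
Targets with no active source: positions 1 5 6 15 16 stay [-high tone].

9 10 11 12 13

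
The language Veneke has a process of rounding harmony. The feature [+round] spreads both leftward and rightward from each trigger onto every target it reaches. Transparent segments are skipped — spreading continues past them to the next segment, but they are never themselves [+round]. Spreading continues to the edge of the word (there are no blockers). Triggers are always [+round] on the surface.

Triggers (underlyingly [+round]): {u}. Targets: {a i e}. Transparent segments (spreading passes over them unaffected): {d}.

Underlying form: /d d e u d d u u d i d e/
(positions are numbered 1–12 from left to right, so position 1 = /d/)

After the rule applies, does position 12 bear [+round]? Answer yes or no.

yes

From /u/ at 4 rightward: 5 /d/ transparent; 6 /d/ transparent; 7 /u/ is itself a trigger — this domain ends here.
From /u/ at 4 leftward: 3 /e/ → [+round]; 2 /d/ transparent; 1 /d/ transparent; word edge.
From /u/ at 7 rightward: 8 /u/ is itself a trigger — this domain ends here.
From /u/ at 7 leftward: 6 /d/ transparent; 5 /d/ transparent; 4 /u/ is itself a trigger — this domain ends here.
From /u/ at 8 rightward: 9 /d/ transparent; 10 /i/ → [+round]; 11 /d/ transparent; 12 /e/ → [+round]; word edge.
From /u/ at 8 leftward: 7 /u/ is itself a trigger — this domain ends here.
[+round] positions on the surface: 3 4 7 8 10 12.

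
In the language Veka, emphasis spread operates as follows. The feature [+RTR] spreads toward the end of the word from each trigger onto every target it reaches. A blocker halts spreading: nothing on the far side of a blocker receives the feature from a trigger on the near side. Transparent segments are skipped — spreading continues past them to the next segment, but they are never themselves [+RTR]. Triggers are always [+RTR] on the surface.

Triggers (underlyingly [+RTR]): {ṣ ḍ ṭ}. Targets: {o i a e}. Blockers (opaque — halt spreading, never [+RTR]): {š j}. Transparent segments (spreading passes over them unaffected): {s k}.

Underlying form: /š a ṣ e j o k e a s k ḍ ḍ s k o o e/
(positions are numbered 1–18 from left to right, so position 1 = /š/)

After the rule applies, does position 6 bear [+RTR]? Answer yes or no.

no

From /ṣ/ at 3 rightward: 4 /e/ → [+RTR]; 5 /j/ blocks.
From /ḍ/ at 12 rightward: 13 /ḍ/ is itself a trigger — this domain ends here.
From /ḍ/ at 13 rightward: 14 /s/ transparent; 15 /k/ transparent; 16 /o/ → [+RTR]; 17 /o/ → [+RTR]; 18 /e/ → [+RTR]; word edge.
Targets with no active source: positions 2 6 8 9 stay [-emphatic].
[+RTR] positions on the surface: 3 4 12 13 16 17 18.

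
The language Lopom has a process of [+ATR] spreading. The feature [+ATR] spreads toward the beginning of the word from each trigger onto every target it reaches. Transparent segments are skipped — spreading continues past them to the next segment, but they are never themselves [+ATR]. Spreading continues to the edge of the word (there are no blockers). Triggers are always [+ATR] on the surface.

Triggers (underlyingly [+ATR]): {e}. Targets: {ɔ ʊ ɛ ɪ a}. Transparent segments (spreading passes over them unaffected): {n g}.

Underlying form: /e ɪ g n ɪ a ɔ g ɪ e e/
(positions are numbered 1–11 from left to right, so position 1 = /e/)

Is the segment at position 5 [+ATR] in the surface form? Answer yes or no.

From /e/ at 1 leftward: word edge.
From /e/ at 10 leftward: 9 /ɪ/ → [+ATR]; 8 /g/ transparent; 7 /ɔ/ → [+ATR]; 6 /a/ → [+ATR]; 5 /ɪ/ → [+ATR]; 4 /n/ transparent; 3 /g/ transparent; 2 /ɪ/ → [+ATR]; 1 /e/ is itself a trigger — this domain ends here.
From /e/ at 11 leftward: 10 /e/ is itself a trigger — this domain ends here.
[+ATR] positions on the surface: 1 2 5 6 7 9 10 11.

yes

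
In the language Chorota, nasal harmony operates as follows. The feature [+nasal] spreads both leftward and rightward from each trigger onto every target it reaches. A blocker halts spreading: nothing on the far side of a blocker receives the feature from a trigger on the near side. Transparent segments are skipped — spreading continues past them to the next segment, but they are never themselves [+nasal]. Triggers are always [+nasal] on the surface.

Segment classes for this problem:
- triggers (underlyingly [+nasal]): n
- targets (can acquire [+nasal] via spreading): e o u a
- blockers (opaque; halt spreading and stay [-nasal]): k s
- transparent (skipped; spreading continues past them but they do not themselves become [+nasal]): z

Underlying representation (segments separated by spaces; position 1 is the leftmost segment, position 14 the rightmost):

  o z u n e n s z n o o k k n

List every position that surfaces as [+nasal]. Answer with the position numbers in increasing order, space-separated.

1 3 4 5 6 9 10 11 14

From /n/ at 4 rightward: 5 /e/ → [+nasal]; 6 /n/ is itself a trigger — this domain ends here.
From /n/ at 4 leftward: 3 /u/ → [+nasal]; 2 /z/ transparent; 1 /o/ → [+nasal]; word edge.
From /n/ at 6 rightward: 7 /s/ blocks.
From /n/ at 6 leftward: 5 /e/ → [+nasal]; 4 /n/ is itself a trigger — this domain ends here.
From /n/ at 9 rightward: 10 /o/ → [+nasal]; 11 /o/ → [+nasal]; 12 /k/ blocks.
From /n/ at 9 leftward: 8 /z/ transparent; 7 /s/ blocks.
From /n/ at 14 rightward: word edge.
From /n/ at 14 leftward: 13 /k/ blocks.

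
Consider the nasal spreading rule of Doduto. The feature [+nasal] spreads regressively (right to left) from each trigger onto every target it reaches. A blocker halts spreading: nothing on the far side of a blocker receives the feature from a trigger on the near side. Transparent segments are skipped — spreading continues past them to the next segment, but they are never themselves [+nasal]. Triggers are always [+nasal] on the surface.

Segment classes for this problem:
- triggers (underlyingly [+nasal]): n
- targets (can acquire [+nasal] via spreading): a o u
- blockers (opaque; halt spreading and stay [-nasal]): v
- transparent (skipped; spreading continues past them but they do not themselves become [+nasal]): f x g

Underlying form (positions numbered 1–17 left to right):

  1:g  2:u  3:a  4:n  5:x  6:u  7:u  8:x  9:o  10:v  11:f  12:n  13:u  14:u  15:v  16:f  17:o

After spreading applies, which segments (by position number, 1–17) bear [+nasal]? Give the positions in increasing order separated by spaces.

2 3 4 12

From /n/ at 4 leftward: 3 /a/ → [+nasal]; 2 /u/ → [+nasal]; 1 /g/ transparent; word edge.
From /n/ at 12 leftward: 11 /f/ transparent; 10 /v/ blocks.
Targets with no active source: positions 6 7 9 13 14 17 stay [-nasal].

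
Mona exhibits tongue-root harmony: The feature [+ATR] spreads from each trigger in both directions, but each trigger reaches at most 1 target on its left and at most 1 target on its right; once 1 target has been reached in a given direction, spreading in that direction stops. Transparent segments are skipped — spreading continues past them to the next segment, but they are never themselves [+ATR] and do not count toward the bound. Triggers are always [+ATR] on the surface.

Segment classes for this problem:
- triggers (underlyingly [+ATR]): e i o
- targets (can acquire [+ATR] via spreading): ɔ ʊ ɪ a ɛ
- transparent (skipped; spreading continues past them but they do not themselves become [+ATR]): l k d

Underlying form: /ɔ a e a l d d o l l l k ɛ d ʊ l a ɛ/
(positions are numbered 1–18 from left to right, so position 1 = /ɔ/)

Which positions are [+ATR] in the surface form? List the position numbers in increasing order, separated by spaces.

2 3 4 8 13

From /e/ at 3 rightward: 4 /a/ → [+ATR]; bound reached.
From /e/ at 3 leftward: 2 /a/ → [+ATR]; bound reached.
From /o/ at 8 rightward: 9 /l/ transparent; 10 /l/ transparent; 11 /l/ transparent; 12 /k/ transparent; 13 /ɛ/ → [+ATR]; bound reached.
From /o/ at 8 leftward: 7 /d/ transparent; 6 /d/ transparent; 5 /l/ transparent; 4 /a/ → [+ATR]; bound reached.
Targets with no active source: positions 1 15 17 18 stay [-ATR].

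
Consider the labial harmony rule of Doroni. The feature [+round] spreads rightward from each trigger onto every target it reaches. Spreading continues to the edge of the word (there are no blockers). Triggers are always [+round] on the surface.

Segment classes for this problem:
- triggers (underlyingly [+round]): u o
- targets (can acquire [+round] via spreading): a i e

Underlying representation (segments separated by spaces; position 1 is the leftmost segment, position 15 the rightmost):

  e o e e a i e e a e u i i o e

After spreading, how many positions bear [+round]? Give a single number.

14

From /o/ at 2 rightward: 3 /e/ → [+round]; 4 /e/ → [+round]; 5 /a/ → [+round]; 6 /i/ → [+round]; 7 /e/ → [+round]; 8 /e/ → [+round]; 9 /a/ → [+round]; 10 /e/ → [+round]; 11 /u/ is itself a trigger — this domain ends here.
From /u/ at 11 rightward: 12 /i/ → [+round]; 13 /i/ → [+round]; 14 /o/ is itself a trigger — this domain ends here.
From /o/ at 14 rightward: 15 /e/ → [+round]; word edge.
Target with no active source: position 1 stays [-round].
[+round] positions on the surface: 2 3 4 5 6 7 8 9 10 11 12 13 14 15.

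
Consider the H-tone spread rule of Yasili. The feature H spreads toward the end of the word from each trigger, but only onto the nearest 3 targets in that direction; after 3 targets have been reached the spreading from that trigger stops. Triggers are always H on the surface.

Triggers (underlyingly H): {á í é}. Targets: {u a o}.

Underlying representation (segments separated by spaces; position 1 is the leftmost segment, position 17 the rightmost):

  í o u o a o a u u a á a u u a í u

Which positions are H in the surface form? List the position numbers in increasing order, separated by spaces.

1 2 3 4 11 12 13 14 16 17

From /í/ at 1 rightward: 2 /o/ → H; 3 /u/ → H; 4 /o/ → H; bound reached.
From /á/ at 11 rightward: 12 /a/ → H; 13 /u/ → H; 14 /u/ → H; bound reached.
From /í/ at 16 rightward: 17 /u/ → H; word edge.
Targets with no active source: positions 5 6 7 8 9 10 15 stay [-high tone].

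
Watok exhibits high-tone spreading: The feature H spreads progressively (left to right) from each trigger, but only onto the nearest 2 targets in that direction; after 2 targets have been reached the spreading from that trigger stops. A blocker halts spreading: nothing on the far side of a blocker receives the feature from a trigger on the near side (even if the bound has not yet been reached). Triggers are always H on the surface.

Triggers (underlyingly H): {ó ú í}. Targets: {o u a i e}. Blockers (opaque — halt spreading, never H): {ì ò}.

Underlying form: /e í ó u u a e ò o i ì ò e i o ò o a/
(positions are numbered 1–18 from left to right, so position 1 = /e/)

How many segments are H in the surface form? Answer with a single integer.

From /í/ at 2 rightward: 3 /ó/ is itself a trigger — this domain ends here.
From /ó/ at 3 rightward: 4 /u/ → H; 5 /u/ → H; bound reached.
Targets with no active source: positions 1 6 7 9 10 13 14 15 17 18 stay [-high tone].
H positions on the surface: 2 3 4 5.

4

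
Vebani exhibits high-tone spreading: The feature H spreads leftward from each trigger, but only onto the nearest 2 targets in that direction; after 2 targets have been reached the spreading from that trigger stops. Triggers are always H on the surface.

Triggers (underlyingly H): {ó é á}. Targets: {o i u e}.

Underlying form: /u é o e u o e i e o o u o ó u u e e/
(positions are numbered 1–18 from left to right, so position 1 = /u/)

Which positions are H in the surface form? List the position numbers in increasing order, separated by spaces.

1 2 12 13 14

From /é/ at 2 leftward: 1 /u/ → H; word edge.
From /ó/ at 14 leftward: 13 /o/ → H; 12 /u/ → H; bound reached.
Targets with no active source: positions 3 4 5 6 7 8 9 10 11 15 16 17 18 stay [-high tone].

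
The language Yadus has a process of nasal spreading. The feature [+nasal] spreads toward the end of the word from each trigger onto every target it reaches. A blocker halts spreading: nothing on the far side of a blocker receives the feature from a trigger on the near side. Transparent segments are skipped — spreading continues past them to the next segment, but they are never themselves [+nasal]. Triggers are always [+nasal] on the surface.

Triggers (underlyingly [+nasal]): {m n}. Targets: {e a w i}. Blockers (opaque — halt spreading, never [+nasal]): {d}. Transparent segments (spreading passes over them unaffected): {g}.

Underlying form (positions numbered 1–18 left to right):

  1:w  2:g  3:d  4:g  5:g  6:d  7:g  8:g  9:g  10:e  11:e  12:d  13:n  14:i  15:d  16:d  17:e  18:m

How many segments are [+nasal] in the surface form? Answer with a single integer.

From /n/ at 13 rightward: 14 /i/ → [+nasal]; 15 /d/ blocks.
From /m/ at 18 rightward: word edge.
Targets with no active source: positions 1 10 11 17 stay [-nasal].
[+nasal] positions on the surface: 13 14 18.

3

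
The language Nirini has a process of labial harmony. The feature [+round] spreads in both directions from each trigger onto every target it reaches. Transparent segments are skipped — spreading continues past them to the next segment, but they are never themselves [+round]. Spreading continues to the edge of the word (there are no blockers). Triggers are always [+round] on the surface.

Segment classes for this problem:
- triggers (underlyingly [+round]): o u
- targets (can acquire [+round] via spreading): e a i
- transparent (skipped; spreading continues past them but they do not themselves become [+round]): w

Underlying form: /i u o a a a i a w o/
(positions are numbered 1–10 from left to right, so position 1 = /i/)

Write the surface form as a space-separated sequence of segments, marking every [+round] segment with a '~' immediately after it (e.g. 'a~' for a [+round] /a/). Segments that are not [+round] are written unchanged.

From /u/ at 2 rightward: 3 /o/ is itself a trigger — this domain ends here.
From /u/ at 2 leftward: 1 /i/ → [+round]; word edge.
From /o/ at 3 rightward: 4 /a/ → [+round]; 5 /a/ → [+round]; 6 /a/ → [+round]; 7 /i/ → [+round]; 8 /a/ → [+round]; 9 /w/ transparent; 10 /o/ is itself a trigger — this domain ends here.
From /o/ at 3 leftward: 2 /u/ is itself a trigger — this domain ends here.
From /o/ at 10 rightward: word edge.
From /o/ at 10 leftward: 9 /w/ transparent; 8 /a/ → [+round]; 7 /i/ → [+round]; 6 /a/ → [+round]; 5 /a/ → [+round]; 4 /a/ → [+round]; 3 /o/ is itself a trigger — this domain ends here.
[+round] positions on the surface: 1 2 3 4 5 6 7 8 10.

i~ u~ o~ a~ a~ a~ i~ a~ w o~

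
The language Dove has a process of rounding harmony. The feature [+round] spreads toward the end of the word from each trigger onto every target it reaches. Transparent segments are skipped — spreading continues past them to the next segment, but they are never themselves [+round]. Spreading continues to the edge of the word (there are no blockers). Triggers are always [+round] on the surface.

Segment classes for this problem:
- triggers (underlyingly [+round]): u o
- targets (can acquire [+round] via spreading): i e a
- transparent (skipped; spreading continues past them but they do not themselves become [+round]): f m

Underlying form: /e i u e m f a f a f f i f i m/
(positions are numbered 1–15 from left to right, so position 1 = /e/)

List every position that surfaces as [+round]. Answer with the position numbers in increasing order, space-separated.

From /u/ at 3 rightward: 4 /e/ → [+round]; 5 /m/ transparent; 6 /f/ transparent; 7 /a/ → [+round]; 8 /f/ transparent; 9 /a/ → [+round]; 10 /f/ transparent; 11 /f/ transparent; 12 /i/ → [+round]; 13 /f/ transparent; 14 /i/ → [+round]; 15 /m/ transparent; word edge.
Targets with no active source: positions 1 2 stay [-round].

3 4 7 9 12 14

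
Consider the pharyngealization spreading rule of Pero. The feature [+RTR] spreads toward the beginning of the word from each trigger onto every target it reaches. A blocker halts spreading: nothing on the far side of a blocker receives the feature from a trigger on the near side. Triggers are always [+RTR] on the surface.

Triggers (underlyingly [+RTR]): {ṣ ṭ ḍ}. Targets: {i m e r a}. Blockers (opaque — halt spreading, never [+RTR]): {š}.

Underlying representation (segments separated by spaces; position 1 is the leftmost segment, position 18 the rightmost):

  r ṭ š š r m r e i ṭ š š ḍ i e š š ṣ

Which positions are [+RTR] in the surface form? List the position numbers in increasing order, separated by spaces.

1 2 5 6 7 8 9 10 13 18

From /ṭ/ at 2 leftward: 1 /r/ → [+RTR]; word edge.
From /ṭ/ at 10 leftward: 9 /i/ → [+RTR]; 8 /e/ → [+RTR]; 7 /r/ → [+RTR]; 6 /m/ → [+RTR]; 5 /r/ → [+RTR]; 4 /š/ blocks.
From /ḍ/ at 13 leftward: 12 /š/ blocks.
From /ṣ/ at 18 leftward: 17 /š/ blocks.
Targets with no active source: positions 14 15 stay [-emphatic].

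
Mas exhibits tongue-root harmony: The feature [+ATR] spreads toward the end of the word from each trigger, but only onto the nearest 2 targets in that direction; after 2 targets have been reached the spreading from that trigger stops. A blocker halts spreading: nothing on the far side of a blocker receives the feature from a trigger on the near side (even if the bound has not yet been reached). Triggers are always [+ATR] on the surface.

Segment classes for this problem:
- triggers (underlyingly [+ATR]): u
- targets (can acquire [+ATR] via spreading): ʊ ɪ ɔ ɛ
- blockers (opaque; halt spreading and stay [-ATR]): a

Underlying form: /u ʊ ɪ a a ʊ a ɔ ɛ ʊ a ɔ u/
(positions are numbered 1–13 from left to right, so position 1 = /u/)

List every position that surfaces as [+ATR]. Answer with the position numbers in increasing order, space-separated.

From /u/ at 1 rightward: 2 /ʊ/ → [+ATR]; 3 /ɪ/ → [+ATR]; bound reached.
From /u/ at 13 rightward: word edge.
Targets with no active source: positions 6 8 9 10 12 stay [-ATR].

1 2 3 13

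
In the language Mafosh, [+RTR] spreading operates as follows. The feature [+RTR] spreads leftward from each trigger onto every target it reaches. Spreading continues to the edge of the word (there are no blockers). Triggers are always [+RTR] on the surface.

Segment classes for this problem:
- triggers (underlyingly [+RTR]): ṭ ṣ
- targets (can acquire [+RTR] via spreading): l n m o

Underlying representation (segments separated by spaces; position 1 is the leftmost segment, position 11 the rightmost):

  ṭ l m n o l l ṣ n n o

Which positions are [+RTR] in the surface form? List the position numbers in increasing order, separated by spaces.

1 2 3 4 5 6 7 8

From /ṭ/ at 1 leftward: word edge.
From /ṣ/ at 8 leftward: 7 /l/ → [+RTR]; 6 /l/ → [+RTR]; 5 /o/ → [+RTR]; 4 /n/ → [+RTR]; 3 /m/ → [+RTR]; 2 /l/ → [+RTR]; 1 /ṭ/ is itself a trigger — this domain ends here.
Targets with no active source: positions 9 10 11 stay [-emphatic].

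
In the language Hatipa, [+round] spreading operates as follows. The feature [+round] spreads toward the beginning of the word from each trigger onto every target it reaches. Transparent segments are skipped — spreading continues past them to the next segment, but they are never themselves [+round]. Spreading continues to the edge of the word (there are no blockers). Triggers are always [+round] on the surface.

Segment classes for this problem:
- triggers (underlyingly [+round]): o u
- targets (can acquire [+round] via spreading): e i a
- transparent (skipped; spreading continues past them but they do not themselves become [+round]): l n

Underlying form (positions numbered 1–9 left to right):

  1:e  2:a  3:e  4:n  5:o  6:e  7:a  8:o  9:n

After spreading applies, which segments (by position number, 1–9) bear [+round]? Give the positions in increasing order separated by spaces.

From /o/ at 5 leftward: 4 /n/ transparent; 3 /e/ → [+round]; 2 /a/ → [+round]; 1 /e/ → [+round]; word edge.
From /o/ at 8 leftward: 7 /a/ → [+round]; 6 /e/ → [+round]; 5 /o/ is itself a trigger — this domain ends here.

1 2 3 5 6 7 8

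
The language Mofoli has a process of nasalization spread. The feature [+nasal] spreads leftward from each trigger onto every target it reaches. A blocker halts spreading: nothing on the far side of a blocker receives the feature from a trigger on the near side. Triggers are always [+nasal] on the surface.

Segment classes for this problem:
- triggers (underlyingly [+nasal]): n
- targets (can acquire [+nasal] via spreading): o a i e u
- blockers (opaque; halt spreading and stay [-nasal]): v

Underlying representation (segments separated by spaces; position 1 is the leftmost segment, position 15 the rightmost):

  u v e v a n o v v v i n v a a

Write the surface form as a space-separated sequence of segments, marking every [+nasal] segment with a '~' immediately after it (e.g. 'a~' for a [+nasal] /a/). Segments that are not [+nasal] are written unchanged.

From /n/ at 6 leftward: 5 /a/ → [+nasal]; 4 /v/ blocks.
From /n/ at 12 leftward: 11 /i/ → [+nasal]; 10 /v/ blocks.
Targets with no active source: positions 1 3 7 14 15 stay [-nasal].
[+nasal] positions on the surface: 5 6 11 12.

u v e v a~ n~ o v v v i~ n~ v a a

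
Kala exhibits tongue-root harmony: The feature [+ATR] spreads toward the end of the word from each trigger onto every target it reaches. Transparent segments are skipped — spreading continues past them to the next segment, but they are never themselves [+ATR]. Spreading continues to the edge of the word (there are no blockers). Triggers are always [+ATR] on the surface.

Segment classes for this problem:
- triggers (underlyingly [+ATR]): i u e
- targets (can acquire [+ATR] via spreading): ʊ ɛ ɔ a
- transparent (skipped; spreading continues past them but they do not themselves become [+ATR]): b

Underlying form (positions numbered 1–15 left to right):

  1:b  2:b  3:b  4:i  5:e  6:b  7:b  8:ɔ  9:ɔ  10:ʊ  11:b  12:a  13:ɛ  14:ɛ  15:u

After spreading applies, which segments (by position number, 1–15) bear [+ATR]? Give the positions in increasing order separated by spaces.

From /i/ at 4 rightward: 5 /e/ is itself a trigger — this domain ends here.
From /e/ at 5 rightward: 6 /b/ transparent; 7 /b/ transparent; 8 /ɔ/ → [+ATR]; 9 /ɔ/ → [+ATR]; 10 /ʊ/ → [+ATR]; 11 /b/ transparent; 12 /a/ → [+ATR]; 13 /ɛ/ → [+ATR]; 14 /ɛ/ → [+ATR]; 15 /u/ is itself a trigger — this domain ends here.
From /u/ at 15 rightward: word edge.

4 5 8 9 10 12 13 14 15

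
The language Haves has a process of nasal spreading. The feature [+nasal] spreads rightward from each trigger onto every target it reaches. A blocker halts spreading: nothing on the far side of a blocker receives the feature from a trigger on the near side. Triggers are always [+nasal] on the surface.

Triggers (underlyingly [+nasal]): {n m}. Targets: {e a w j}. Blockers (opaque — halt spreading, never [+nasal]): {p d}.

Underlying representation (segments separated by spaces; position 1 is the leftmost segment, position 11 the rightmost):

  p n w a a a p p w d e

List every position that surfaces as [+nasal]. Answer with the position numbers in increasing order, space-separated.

2 3 4 5 6

From /n/ at 2 rightward: 3 /w/ → [+nasal]; 4 /a/ → [+nasal]; 5 /a/ → [+nasal]; 6 /a/ → [+nasal]; 7 /p/ blocks.
Targets with no active source: positions 9 11 stay [-nasal].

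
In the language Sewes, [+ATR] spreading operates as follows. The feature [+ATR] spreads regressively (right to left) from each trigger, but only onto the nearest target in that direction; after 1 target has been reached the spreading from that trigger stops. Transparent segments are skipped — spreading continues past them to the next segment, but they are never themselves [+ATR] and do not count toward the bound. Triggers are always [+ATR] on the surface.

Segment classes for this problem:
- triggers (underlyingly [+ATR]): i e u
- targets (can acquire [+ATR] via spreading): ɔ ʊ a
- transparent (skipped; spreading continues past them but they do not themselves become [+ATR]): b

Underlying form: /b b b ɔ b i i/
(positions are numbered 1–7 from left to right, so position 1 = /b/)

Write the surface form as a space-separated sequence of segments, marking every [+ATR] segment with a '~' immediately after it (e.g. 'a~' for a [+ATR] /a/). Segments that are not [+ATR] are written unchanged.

b b b ɔ~ b i~ i~

From /i/ at 6 leftward: 5 /b/ transparent; 4 /ɔ/ → [+ATR]; bound reached.
From /i/ at 7 leftward: 6 /i/ is itself a trigger — this domain ends here.
[+ATR] positions on the surface: 4 6 7.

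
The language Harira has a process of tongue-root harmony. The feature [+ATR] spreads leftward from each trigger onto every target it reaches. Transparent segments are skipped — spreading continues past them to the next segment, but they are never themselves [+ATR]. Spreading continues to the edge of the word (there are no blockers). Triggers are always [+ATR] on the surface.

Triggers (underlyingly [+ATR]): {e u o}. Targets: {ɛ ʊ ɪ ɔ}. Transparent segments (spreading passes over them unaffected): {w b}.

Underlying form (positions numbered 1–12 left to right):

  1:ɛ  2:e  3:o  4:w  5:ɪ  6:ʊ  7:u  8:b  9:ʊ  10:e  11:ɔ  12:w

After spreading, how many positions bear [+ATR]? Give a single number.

From /e/ at 2 leftward: 1 /ɛ/ → [+ATR]; word edge.
From /o/ at 3 leftward: 2 /e/ is itself a trigger — this domain ends here.
From /u/ at 7 leftward: 6 /ʊ/ → [+ATR]; 5 /ɪ/ → [+ATR]; 4 /w/ transparent; 3 /o/ is itself a trigger — this domain ends here.
From /e/ at 10 leftward: 9 /ʊ/ → [+ATR]; 8 /b/ transparent; 7 /u/ is itself a trigger — this domain ends here.
Target with no active source: position 11 stays [-ATR].
[+ATR] positions on the surface: 1 2 3 5 6 7 9 10.

8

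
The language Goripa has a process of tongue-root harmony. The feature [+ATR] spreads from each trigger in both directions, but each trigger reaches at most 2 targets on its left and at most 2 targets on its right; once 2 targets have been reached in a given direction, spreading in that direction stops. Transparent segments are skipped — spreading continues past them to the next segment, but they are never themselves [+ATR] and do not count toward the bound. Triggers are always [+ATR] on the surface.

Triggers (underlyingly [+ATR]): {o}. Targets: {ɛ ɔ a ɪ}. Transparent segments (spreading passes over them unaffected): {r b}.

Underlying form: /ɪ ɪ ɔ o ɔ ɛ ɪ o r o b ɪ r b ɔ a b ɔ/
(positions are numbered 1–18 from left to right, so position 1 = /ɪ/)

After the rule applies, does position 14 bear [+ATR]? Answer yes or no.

From /o/ at 4 rightward: 5 /ɔ/ → [+ATR]; 6 /ɛ/ → [+ATR]; bound reached.
From /o/ at 4 leftward: 3 /ɔ/ → [+ATR]; 2 /ɪ/ → [+ATR]; bound reached.
From /o/ at 8 rightward: 9 /r/ transparent; 10 /o/ is itself a trigger — this domain ends here.
From /o/ at 8 leftward: 7 /ɪ/ → [+ATR]; 6 /ɛ/ → [+ATR]; bound reached.
From /o/ at 10 rightward: 11 /b/ transparent; 12 /ɪ/ → [+ATR]; 13 /r/ transparent; 14 /b/ transparent; 15 /ɔ/ → [+ATR]; bound reached.
From /o/ at 10 leftward: 9 /r/ transparent; 8 /o/ is itself a trigger — this domain ends here.
Targets with no active source: positions 1 16 18 stay [-ATR].
[+ATR] positions on the surface: 2 3 4 5 6 7 8 10 12 15.

no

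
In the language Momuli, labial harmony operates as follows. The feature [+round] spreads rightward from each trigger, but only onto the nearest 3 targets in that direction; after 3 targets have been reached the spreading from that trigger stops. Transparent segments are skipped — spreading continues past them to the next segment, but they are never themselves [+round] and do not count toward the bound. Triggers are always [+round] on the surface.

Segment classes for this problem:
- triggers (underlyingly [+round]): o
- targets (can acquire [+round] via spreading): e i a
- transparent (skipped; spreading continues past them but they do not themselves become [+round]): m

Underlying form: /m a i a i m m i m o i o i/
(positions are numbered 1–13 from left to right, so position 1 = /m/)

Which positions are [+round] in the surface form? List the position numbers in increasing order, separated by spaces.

10 11 12 13

From /o/ at 10 rightward: 11 /i/ → [+round]; 12 /o/ is itself a trigger — this domain ends here.
From /o/ at 12 rightward: 13 /i/ → [+round]; word edge.
Targets with no active source: positions 2 3 4 5 8 stay [-round].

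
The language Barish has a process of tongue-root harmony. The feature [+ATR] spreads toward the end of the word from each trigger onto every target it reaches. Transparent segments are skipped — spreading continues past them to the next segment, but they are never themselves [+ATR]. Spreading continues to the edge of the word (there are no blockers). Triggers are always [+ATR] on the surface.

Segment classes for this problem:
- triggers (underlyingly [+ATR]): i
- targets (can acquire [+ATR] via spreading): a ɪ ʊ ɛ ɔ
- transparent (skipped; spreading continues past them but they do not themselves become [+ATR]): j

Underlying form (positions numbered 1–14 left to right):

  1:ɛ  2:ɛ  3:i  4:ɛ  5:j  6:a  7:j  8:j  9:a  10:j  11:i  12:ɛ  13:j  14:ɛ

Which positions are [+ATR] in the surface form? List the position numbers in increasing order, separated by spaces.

3 4 6 9 11 12 14

From /i/ at 3 rightward: 4 /ɛ/ → [+ATR]; 5 /j/ transparent; 6 /a/ → [+ATR]; 7 /j/ transparent; 8 /j/ transparent; 9 /a/ → [+ATR]; 10 /j/ transparent; 11 /i/ is itself a trigger — this domain ends here.
From /i/ at 11 rightward: 12 /ɛ/ → [+ATR]; 13 /j/ transparent; 14 /ɛ/ → [+ATR]; word edge.
Targets with no active source: positions 1 2 stay [-ATR].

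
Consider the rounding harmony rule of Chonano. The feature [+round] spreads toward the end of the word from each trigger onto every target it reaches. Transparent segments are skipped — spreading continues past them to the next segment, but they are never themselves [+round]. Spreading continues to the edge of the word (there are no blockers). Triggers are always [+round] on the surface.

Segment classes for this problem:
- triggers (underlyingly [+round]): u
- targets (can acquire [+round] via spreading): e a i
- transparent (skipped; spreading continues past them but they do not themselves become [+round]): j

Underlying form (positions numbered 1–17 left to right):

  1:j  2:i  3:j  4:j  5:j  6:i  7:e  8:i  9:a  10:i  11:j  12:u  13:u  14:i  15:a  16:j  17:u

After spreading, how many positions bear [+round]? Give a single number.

5

From /u/ at 12 rightward: 13 /u/ is itself a trigger — this domain ends here.
From /u/ at 13 rightward: 14 /i/ → [+round]; 15 /a/ → [+round]; 16 /j/ transparent; 17 /u/ is itself a trigger — this domain ends here.
From /u/ at 17 rightward: word edge.
Targets with no active source: positions 2 6 7 8 9 10 stay [-round].
[+round] positions on the surface: 12 13 14 15 17.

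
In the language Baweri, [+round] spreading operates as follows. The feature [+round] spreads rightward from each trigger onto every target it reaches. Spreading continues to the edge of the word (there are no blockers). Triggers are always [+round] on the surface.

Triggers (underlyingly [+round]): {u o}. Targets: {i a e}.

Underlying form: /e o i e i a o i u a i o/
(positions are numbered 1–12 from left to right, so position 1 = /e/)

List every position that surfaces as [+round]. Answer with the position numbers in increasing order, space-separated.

From /o/ at 2 rightward: 3 /i/ → [+round]; 4 /e/ → [+round]; 5 /i/ → [+round]; 6 /a/ → [+round]; 7 /o/ is itself a trigger — this domain ends here.
From /o/ at 7 rightward: 8 /i/ → [+round]; 9 /u/ is itself a trigger — this domain ends here.
From /u/ at 9 rightward: 10 /a/ → [+round]; 11 /i/ → [+round]; 12 /o/ is itself a trigger — this domain ends here.
From /o/ at 12 rightward: word edge.
Target with no active source: position 1 stays [-round].

2 3 4 5 6 7 8 9 10 11 12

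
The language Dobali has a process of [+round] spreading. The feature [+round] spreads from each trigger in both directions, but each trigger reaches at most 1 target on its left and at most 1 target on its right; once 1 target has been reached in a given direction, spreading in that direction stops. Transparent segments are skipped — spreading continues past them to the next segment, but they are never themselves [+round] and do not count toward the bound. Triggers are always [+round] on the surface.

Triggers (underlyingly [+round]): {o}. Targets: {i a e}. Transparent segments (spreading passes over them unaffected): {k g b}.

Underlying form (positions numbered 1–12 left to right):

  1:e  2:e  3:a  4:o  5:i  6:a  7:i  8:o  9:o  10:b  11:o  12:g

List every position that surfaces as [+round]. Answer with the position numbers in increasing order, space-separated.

From /o/ at 4 rightward: 5 /i/ → [+round]; bound reached.
From /o/ at 4 leftward: 3 /a/ → [+round]; bound reached.
From /o/ at 8 rightward: 9 /o/ is itself a trigger — this domain ends here.
From /o/ at 8 leftward: 7 /i/ → [+round]; bound reached.
From /o/ at 9 rightward: 10 /b/ transparent; 11 /o/ is itself a trigger — this domain ends here.
From /o/ at 9 leftward: 8 /o/ is itself a trigger — this domain ends here.
From /o/ at 11 rightward: 12 /g/ transparent; word edge.
From /o/ at 11 leftward: 10 /b/ transparent; 9 /o/ is itself a trigger — this domain ends here.
Targets with no active source: positions 1 2 6 stay [-round].

3 4 5 7 8 9 11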